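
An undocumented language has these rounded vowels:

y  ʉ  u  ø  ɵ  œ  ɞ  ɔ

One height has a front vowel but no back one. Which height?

high-mid

high: front /y/, central /ʉ/, back /u/.
high-mid: front /ø/, central /ɵ/, back —.
low-mid: front /œ/, central /ɞ/, back /ɔ/.
Every height has a back member except high-mid, where /o/ would be expected.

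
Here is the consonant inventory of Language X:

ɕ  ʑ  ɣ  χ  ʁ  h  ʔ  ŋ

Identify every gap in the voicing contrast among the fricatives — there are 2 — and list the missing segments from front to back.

place of articulation  voiceless  voiced  
alveolo-palatal   ɕ         ʑ       
velar             —         ɣ       
uvular            χ         ʁ       
glottal           h         —       
Gaps, from front to back: velar lacks voiceless (/x/); glottal lacks voiced (/ɦ/).

/x/, /ɦ/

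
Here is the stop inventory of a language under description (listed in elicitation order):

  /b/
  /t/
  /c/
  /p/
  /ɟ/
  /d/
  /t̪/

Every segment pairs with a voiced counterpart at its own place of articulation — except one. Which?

/t̪/

Bilabial: /p/ ~ /b/
Alveolar: /t/ ~ /d/
Palatal: /c/ ~ /ɟ/
Dental: only /t̪/ (voiceless); no voiced partner.
So /t̪/ is the unpaired segment.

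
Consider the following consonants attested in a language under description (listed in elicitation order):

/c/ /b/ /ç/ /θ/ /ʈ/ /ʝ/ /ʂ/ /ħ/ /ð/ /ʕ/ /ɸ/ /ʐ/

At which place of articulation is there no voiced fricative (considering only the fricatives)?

bilabial

place of articulation  voiceless  voiced  
bilabial          ɸ         —       
dental            θ         ð       
retroflex         ʂ         ʐ       
palatal           ç         ʝ       
pharyngeal        ħ         ʕ       
Every place of articulation has a voiced member except bilabial, where /β/ would be expected.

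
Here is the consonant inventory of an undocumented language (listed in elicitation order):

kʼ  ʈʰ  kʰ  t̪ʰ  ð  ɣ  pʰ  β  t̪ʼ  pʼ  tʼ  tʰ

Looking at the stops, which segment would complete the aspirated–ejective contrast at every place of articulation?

/ʈʼ/

place of articulation  aspirated  ejective
bilabial          pʰ        pʼ      
dental            t̪ʰ       t̪ʼ     
alveolar          tʰ        tʼ      
retroflex         ʈʰ        —       
velar             kʰ        kʼ      
The retroflex row has no ejective member, so the gap is the ejective retroflex stop /ʈʼ/.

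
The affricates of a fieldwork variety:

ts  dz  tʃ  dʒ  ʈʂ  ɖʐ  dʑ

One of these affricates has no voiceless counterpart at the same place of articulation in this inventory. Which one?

/dʑ/

Alveolar: /ts/ ~ /dz/
Postalveolar: /tʃ/ ~ /dʒ/
Retroflex: /ʈʂ/ ~ /ɖʐ/
Alveolo-palatal: only /dʑ/ (voiced); no voiceless partner.
So /dʑ/ is the unpaired segment.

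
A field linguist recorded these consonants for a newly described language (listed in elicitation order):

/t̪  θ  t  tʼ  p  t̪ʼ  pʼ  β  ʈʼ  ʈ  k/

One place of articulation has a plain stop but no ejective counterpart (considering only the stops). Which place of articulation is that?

bilabial: plain /p/, ejective /pʼ/.
dental: plain /t̪/, ejective /t̪ʼ/.
alveolar: plain /t/, ejective /tʼ/.
retroflex: plain /ʈ/, ejective /ʈʼ/.
velar: plain /k/, ejective —.
Every place of articulation has an ejective member except velar, where /kʼ/ would be expected.

velar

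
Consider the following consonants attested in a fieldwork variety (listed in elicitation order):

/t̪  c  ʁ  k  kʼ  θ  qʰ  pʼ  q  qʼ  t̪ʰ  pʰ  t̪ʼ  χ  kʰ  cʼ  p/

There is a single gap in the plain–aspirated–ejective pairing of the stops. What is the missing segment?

place of articulation  plain     aspirated  ejective
bilabial          p         pʰ        pʼ      
dental            t̪        t̪ʰ       t̪ʼ     
palatal           c         —         cʼ      
velar             k         kʰ        kʼ      
uvular            q         qʰ        qʼ      
The palatal row has no aspirated member, so the gap is the aspirated palatal stop /cʰ/.

/cʰ/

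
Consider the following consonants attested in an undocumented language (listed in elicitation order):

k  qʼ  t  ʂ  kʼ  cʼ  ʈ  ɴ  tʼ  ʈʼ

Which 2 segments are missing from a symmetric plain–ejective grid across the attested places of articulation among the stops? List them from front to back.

/c/, /q/

place of articulation  plain     ejective
alveolar          t         tʼ      
retroflex         ʈ         ʈʼ      
palatal           —         cʼ      
velar             k         kʼ      
uvular            —         qʼ      
Gaps, from front to back: palatal lacks plain (/c/); uvular lacks plain (/q/).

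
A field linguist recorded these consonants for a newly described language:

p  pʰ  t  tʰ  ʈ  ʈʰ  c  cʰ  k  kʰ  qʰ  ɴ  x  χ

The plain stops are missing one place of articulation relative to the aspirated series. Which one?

place of articulation  plain     aspirated
bilabial          p         pʰ      
alveolar          t         tʰ      
retroflex         ʈ         ʈʰ      
palatal           c         cʰ      
velar             k         kʰ      
uvular            —         qʰ      
Every place of articulation has a plain member except uvular, where /q/ would be expected.

uvular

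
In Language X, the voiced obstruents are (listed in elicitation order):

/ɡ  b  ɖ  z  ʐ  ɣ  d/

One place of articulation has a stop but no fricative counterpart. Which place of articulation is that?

bilabial

bilabial: stop /b/, fricative —.
alveolar: stop /d/, fricative /z/.
retroflex: stop /ɖ/, fricative /ʐ/.
velar: stop /ɡ/, fricative /ɣ/.
Every place of articulation has a fricative member except bilabial, where /β/ would be expected.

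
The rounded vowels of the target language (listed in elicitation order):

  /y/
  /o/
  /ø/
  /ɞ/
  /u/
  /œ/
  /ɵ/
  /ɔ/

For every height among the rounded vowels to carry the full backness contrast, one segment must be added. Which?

height            front     central   back    
high              y         —         u       
high-mid          ø         ɵ         o       
low-mid           œ         ɞ         ɔ       
The high row has no central member, so the gap is the high central rounded vowel /ʉ/.

/ʉ/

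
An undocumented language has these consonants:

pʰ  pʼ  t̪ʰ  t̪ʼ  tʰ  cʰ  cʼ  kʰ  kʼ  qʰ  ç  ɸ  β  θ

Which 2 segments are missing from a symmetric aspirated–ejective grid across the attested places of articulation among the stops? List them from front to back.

bilabial: aspirated /pʰ/, ejective /pʼ/.
dental: aspirated /t̪ʰ/, ejective /t̪ʼ/.
alveolar: aspirated /tʰ/, ejective —.
palatal: aspirated /cʰ/, ejective /cʼ/.
velar: aspirated /kʰ/, ejective /kʼ/.
uvular: aspirated /qʰ/, ejective —.
Gaps, from front to back: alveolar lacks ejective (/tʼ/); uvular lacks ejective (/qʼ/).

/tʼ/, /qʼ/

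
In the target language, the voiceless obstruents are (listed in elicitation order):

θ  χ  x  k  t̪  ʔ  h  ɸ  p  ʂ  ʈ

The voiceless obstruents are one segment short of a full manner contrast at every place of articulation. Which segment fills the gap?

/q/

place of articulation  stop      fricative
bilabial          p         ɸ       
dental            t̪        θ       
retroflex         ʈ         ʂ       
velar             k         x       
uvular            —         χ       
glottal           ʔ         h       
The uvular row has no stop member, so the gap is the uvular stop /q/.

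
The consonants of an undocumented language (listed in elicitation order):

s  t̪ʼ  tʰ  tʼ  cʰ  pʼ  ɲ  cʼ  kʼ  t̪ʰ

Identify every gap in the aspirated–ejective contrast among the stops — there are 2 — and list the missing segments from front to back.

/pʰ/, /kʰ/

bilabial: aspirated —, ejective /pʼ/.
dental: aspirated /t̪ʰ/, ejective /t̪ʼ/.
alveolar: aspirated /tʰ/, ejective /tʼ/.
palatal: aspirated /cʰ/, ejective /cʼ/.
velar: aspirated —, ejective /kʼ/.
Gaps, from front to back: bilabial lacks aspirated (/pʰ/); velar lacks aspirated (/kʰ/).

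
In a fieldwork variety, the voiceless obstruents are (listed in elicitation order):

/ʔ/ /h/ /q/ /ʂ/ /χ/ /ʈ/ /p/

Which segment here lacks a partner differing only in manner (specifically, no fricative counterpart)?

Retroflex: /ʈ/ ~ /ʂ/
Uvular: /q/ ~ /χ/
Glottal: /ʔ/ ~ /h/
Bilabial: only /p/ (stop); no fricative partner.
So /p/ is the unpaired segment.

/p/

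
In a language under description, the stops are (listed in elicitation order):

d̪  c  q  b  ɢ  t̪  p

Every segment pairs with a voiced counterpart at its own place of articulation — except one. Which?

/c/

Bilabial: /p/ ~ /b/
Dental: /t̪/ ~ /d̪/
Uvular: /q/ ~ /ɢ/
Palatal: only /c/ (voiceless); no voiced partner.
So /c/ is the unpaired segment.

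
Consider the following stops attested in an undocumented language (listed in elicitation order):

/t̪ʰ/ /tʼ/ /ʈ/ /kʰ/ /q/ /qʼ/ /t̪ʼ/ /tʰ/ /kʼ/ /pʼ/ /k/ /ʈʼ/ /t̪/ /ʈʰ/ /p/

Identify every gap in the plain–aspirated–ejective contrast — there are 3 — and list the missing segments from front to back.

place of articulation  plain     aspirated  ejective
bilabial          p         —         pʼ      
dental            t̪        t̪ʰ       t̪ʼ     
alveolar          —         tʰ        tʼ      
retroflex         ʈ         ʈʰ        ʈʼ      
velar             k         kʰ        kʼ      
uvular            q         —         qʼ      
Gaps, from front to back: bilabial lacks aspirated (/pʰ/); alveolar lacks plain (/t/); uvular lacks aspirated (/qʰ/).

/pʰ/, /t/, /qʰ/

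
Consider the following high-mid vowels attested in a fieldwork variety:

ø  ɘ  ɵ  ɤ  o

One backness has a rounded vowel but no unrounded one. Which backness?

Unrounded: /ɘ/ (central), /ɤ/ (back).
Rounded: /ø/ (front), /ɵ/ (central), /o/ (back).
Every backness has an unrounded member except front, where /e/ would be expected.

front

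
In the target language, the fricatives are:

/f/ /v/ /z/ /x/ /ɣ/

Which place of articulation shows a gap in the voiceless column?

Voiceless: /f/ (labiodental), /x/ (velar).
Voiced: /v/ (labiodental), /z/ (alveolar), /ɣ/ (velar).
Every place of articulation has a voiceless member except alveolar, where /s/ would be expected.

alveolar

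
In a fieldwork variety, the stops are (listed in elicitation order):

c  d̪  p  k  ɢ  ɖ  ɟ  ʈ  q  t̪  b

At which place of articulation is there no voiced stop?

bilabial: voiceless /p/, voiced /b/.
dental: voiceless /t̪/, voiced /d̪/.
retroflex: voiceless /ʈ/, voiced /ɖ/.
palatal: voiceless /c/, voiced /ɟ/.
velar: voiceless /k/, voiced —.
uvular: voiceless /q/, voiced /ɢ/.
Every place of articulation has a voiced member except velar, where /ɡ/ would be expected.

velar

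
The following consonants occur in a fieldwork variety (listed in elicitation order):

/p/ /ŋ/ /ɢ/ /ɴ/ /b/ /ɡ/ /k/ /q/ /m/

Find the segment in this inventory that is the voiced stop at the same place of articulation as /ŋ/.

/ɡ/

/ŋ/ is a velar nasal.
The voiced stop at the same place is a voiced velar stop — in this inventory, /ɡ/.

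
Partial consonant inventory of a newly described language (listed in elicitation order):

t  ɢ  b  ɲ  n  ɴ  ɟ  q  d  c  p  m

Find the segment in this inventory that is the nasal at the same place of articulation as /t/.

/n/

/t/ is a voiceless alveolar stop.
The nasal at the same place is an alveolar nasal — in this inventory, /n/.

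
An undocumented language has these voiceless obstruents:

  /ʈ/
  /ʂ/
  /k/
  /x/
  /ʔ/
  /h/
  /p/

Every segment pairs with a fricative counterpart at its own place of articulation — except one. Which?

Retroflex: /ʈ/ ~ /ʂ/
Velar: /k/ ~ /x/
Glottal: /ʔ/ ~ /h/
Bilabial: only /p/ (stop); no fricative partner.
So /p/ is the unpaired segment.

/p/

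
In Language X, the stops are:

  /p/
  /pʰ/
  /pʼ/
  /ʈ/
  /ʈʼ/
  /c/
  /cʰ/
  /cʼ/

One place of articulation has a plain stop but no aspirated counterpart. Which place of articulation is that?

retroflex

place of articulation  plain     aspirated  ejective
bilabial          p         pʰ        pʼ      
retroflex         ʈ         —         ʈʼ      
palatal           c         cʰ        cʼ      
Every place of articulation has an aspirated member except retroflex, where /ʈʰ/ would be expected.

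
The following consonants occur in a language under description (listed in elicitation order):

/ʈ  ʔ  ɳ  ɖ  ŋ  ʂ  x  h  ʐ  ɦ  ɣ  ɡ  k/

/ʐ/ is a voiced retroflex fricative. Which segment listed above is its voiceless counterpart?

The voiceless counterpart is a voiceless retroflex fricative — in this inventory, /ʂ/.

/ʂ/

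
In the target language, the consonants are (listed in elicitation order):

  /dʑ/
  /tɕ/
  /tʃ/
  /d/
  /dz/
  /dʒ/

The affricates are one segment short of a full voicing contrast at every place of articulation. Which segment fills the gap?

/ts/

alveolar: voiceless —, voiced /dz/.
postalveolar: voiceless /tʃ/, voiced /dʒ/.
alveolo-palatal: voiceless /tɕ/, voiced /dʑ/.
The alveolar row has no voiceless member, so the gap is the voiceless alveolar affricate /ts/.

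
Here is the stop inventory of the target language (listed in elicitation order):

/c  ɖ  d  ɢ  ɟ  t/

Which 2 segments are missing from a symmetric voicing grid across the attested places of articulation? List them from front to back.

/ʈ/, /q/

place of articulation  voiceless  voiced  
alveolar          t         d       
retroflex         —         ɖ       
palatal           c         ɟ       
uvular            —         ɢ       
Gaps, from front to back: retroflex lacks voiceless (/ʈ/); uvular lacks voiceless (/q/).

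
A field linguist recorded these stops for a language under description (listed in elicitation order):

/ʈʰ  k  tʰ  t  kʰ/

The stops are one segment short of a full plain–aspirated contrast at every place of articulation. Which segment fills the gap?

alveolar: plain /t/, aspirated /tʰ/.
retroflex: plain —, aspirated /ʈʰ/.
velar: plain /k/, aspirated /kʰ/.
The retroflex row has no plain member, so the gap is the plain retroflex stop /ʈ/.

/ʈ/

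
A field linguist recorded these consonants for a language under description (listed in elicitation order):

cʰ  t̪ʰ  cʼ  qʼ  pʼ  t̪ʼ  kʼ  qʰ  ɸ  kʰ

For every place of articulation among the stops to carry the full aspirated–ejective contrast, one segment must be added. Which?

/pʰ/

bilabial: aspirated —, ejective /pʼ/.
dental: aspirated /t̪ʰ/, ejective /t̪ʼ/.
palatal: aspirated /cʰ/, ejective /cʼ/.
velar: aspirated /kʰ/, ejective /kʼ/.
uvular: aspirated /qʰ/, ejective /qʼ/.
The bilabial row has no aspirated member, so the gap is the aspirated bilabial stop /pʰ/.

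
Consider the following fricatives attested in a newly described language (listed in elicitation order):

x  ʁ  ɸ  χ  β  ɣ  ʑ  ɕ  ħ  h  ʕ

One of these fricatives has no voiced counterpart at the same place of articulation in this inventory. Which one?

/h/

Bilabial: /ɸ/ ~ /β/
Alveolo-palatal: /ɕ/ ~ /ʑ/
Velar: /x/ ~ /ɣ/
Uvular: /χ/ ~ /ʁ/
Pharyngeal: /ħ/ ~ /ʕ/
Glottal: only /h/ (voiceless); no voiced partner.
So /h/ is the unpaired segment.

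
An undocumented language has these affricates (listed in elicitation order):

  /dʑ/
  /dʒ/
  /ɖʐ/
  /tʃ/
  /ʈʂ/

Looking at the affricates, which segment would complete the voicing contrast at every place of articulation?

Voiceless: /tʃ/ (postalveolar), /ʈʂ/ (retroflex).
Voiced: /dʒ/ (postalveolar), /ɖʐ/ (retroflex), /dʑ/ (alveolo-palatal).
The alveolo-palatal row has no voiceless member, so the gap is the voiceless alveolo-palatal affricate /tɕ/.

/tɕ/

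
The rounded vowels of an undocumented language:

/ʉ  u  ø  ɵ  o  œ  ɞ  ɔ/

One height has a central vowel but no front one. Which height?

height            front     central   back    
high              —         ʉ         u       
high-mid          ø         ɵ         o       
low-mid           œ         ɞ         ɔ       
Every height has a front member except high, where /y/ would be expected.

high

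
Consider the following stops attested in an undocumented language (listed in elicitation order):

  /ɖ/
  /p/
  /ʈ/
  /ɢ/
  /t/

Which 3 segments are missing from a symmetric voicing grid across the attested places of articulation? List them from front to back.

Voiceless: /p/ (bilabial), /t/ (alveolar), /ʈ/ (retroflex).
Voiced: /ɖ/ (retroflex), /ɢ/ (uvular).
Gaps, from front to back: bilabial lacks voiced (/b/); alveolar lacks voiced (/d/); uvular lacks voiceless (/q/).

/b/, /d/, /q/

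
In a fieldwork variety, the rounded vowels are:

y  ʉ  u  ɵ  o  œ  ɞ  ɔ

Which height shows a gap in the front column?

high-mid

height            front     central   back    
high              y         ʉ         u       
high-mid          —         ɵ         o       
low-mid           œ         ɞ         ɔ       
Every height has a front member except high-mid, where /ø/ would be expected.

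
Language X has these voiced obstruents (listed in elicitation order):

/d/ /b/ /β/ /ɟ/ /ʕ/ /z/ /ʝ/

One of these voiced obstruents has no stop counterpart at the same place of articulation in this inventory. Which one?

/ʕ/

Bilabial: /b/ ~ /β/
Alveolar: /d/ ~ /z/
Palatal: /ɟ/ ~ /ʝ/
Pharyngeal: only /ʕ/ (fricative); no stop partner.
So /ʕ/ is the unpaired segment.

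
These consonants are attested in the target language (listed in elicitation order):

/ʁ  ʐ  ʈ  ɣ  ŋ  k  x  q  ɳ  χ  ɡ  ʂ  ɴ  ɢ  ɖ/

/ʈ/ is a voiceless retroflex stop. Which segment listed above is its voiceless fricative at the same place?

/ʂ/

The voiceless fricative at the same place is a voiceless retroflex fricative — in this inventory, /ʂ/.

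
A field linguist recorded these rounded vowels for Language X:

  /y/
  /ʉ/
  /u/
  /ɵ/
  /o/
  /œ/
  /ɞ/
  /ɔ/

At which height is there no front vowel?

high-mid

Front: /y/ (high), /œ/ (low-mid).
Central: /ʉ/ (high), /ɵ/ (high-mid), /ɞ/ (low-mid).
Back: /u/ (high), /o/ (high-mid), /ɔ/ (low-mid).
Every height has a front member except high-mid, where /ø/ would be expected.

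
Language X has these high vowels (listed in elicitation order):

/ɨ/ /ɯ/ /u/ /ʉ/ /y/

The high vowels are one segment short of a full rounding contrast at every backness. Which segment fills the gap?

front: unrounded —, rounded /y/.
central: unrounded /ɨ/, rounded /ʉ/.
back: unrounded /ɯ/, rounded /u/.
The front row has no unrounded member, so the gap is the front unrounded vowel /i/.

/i/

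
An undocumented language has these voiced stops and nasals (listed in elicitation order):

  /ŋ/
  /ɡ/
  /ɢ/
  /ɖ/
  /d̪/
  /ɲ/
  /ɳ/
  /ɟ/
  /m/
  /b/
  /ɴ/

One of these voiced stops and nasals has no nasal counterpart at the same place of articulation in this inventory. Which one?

Bilabial: /b/ ~ /m/
Retroflex: /ɖ/ ~ /ɳ/
Palatal: /ɟ/ ~ /ɲ/
Velar: /ɡ/ ~ /ŋ/
Uvular: /ɢ/ ~ /ɴ/
Dental: only /d̪/ (oral stop); no nasal partner.
So /d̪/ is the unpaired segment.

/d̪/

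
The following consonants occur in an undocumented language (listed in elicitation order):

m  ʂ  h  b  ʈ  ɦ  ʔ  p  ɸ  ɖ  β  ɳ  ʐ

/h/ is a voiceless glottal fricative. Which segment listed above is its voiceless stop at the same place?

The voiceless stop at the same place is a voiceless glottal stop — in this inventory, /ʔ/.

/ʔ/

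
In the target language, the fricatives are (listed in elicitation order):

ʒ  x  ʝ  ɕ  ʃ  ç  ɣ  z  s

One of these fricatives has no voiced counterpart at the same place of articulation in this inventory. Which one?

Alveolar: /s/ ~ /z/
Postalveolar: /ʃ/ ~ /ʒ/
Palatal: /ç/ ~ /ʝ/
Velar: /x/ ~ /ɣ/
Alveolo-palatal: only /ɕ/ (voiceless); no voiced partner.
So /ɕ/ is the unpaired segment.

/ɕ/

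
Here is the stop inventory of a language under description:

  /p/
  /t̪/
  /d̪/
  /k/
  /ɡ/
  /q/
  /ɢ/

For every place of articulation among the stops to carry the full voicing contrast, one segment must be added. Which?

/b/

bilabial: voiceless /p/, voiced —.
dental: voiceless /t̪/, voiced /d̪/.
velar: voiceless /k/, voiced /ɡ/.
uvular: voiceless /q/, voiced /ɢ/.
The bilabial row has no voiced member, so the gap is the voiced bilabial stop /b/.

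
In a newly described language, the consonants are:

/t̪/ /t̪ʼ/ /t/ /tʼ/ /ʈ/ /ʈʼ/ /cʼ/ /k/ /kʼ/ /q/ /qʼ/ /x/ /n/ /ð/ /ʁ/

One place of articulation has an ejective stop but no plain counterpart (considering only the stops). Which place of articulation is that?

palatal

Plain: /t̪/ (dental), /t/ (alveolar), /ʈ/ (retroflex), /k/ (velar), /q/ (uvular).
Ejective: /t̪ʼ/ (dental), /tʼ/ (alveolar), /ʈʼ/ (retroflex), /cʼ/ (palatal), /kʼ/ (velar), /qʼ/ (uvular).
Every place of articulation has a plain member except palatal, where /c/ would be expected.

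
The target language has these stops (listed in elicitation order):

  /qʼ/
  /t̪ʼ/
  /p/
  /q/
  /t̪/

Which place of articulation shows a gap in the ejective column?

bilabial

Plain: /p/ (bilabial), /t̪/ (dental), /q/ (uvular).
Ejective: /t̪ʼ/ (dental), /qʼ/ (uvular).
Every place of articulation has an ejective member except bilabial, where /pʼ/ would be expected.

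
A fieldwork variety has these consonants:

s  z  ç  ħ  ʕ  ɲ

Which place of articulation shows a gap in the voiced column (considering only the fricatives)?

palatal

Voiceless: /s/ (alveolar), /ç/ (palatal), /ħ/ (pharyngeal).
Voiced: /z/ (alveolar), /ʕ/ (pharyngeal).
Every place of articulation has a voiced member except palatal, where /ʝ/ would be expected.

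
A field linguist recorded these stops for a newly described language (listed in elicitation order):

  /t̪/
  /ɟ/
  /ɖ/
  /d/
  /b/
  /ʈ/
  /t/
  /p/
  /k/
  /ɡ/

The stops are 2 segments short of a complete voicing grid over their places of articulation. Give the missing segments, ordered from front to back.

/d̪/, /c/

place of articulation  voiceless  voiced  
bilabial          p         b       
dental            t̪        —       
alveolar          t         d       
retroflex         ʈ         ɖ       
palatal           —         ɟ       
velar             k         ɡ       
Gaps, from front to back: dental lacks voiced (/d̪/); palatal lacks voiceless (/c/).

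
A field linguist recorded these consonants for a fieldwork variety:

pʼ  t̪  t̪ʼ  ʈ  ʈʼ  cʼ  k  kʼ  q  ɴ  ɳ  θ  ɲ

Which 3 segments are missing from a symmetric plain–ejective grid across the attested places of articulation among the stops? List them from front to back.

bilabial: plain —, ejective /pʼ/.
dental: plain /t̪/, ejective /t̪ʼ/.
retroflex: plain /ʈ/, ejective /ʈʼ/.
palatal: plain —, ejective /cʼ/.
velar: plain /k/, ejective /kʼ/.
uvular: plain /q/, ejective —.
Gaps, from front to back: bilabial lacks plain (/p/); palatal lacks plain (/c/); uvular lacks ejective (/qʼ/).

/p/, /c/, /qʼ/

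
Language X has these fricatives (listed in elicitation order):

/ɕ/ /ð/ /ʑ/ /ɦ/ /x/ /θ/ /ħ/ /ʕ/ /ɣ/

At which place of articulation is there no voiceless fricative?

glottal

dental: voiceless /θ/, voiced /ð/.
alveolo-palatal: voiceless /ɕ/, voiced /ʑ/.
velar: voiceless /x/, voiced /ɣ/.
pharyngeal: voiceless /ħ/, voiced /ʕ/.
glottal: voiceless —, voiced /ɦ/.
Every place of articulation has a voiceless member except glottal, where /h/ would be expected.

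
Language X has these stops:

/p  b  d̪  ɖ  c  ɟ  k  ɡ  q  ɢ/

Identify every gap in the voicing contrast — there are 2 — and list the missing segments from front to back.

Voiceless: /p/ (bilabial), /c/ (palatal), /k/ (velar), /q/ (uvular).
Voiced: /b/ (bilabial), /d̪/ (dental), /ɖ/ (retroflex), /ɟ/ (palatal), /ɡ/ (velar), /ɢ/ (uvular).
Gaps, from front to back: dental lacks voiceless (/t̪/); retroflex lacks voiceless (/ʈ/).

/t̪/, /ʈ/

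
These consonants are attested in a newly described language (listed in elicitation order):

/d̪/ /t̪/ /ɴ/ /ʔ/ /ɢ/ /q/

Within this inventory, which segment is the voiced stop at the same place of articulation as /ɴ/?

/ɢ/

/ɴ/ is an uvular nasal.
The voiced stop at the same place is a voiced uvular stop — in this inventory, /ɢ/.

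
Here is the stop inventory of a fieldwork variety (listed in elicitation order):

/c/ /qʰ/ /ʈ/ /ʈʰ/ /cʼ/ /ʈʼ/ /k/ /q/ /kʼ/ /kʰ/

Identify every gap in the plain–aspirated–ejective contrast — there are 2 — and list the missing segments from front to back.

/cʰ/, /qʼ/

Plain: /ʈ/ (retroflex), /c/ (palatal), /k/ (velar), /q/ (uvular).
Aspirated: /ʈʰ/ (retroflex), /kʰ/ (velar), /qʰ/ (uvular).
Ejective: /ʈʼ/ (retroflex), /cʼ/ (palatal), /kʼ/ (velar).
Gaps, from front to back: palatal lacks aspirated (/cʰ/); uvular lacks ejective (/qʼ/).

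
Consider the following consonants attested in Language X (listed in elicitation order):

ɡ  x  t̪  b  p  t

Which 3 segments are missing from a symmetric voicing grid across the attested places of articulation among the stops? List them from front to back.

bilabial: voiceless /p/, voiced /b/.
dental: voiceless /t̪/, voiced —.
alveolar: voiceless /t/, voiced —.
velar: voiceless —, voiced /ɡ/.
Gaps, from front to back: dental lacks voiced (/d̪/); alveolar lacks voiced (/d/); velar lacks voiceless (/k/).

/d̪/, /d/, /k/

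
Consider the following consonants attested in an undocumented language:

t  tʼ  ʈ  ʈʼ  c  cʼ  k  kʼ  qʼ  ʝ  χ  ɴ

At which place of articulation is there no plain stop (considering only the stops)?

place of articulation  plain     ejective
alveolar          t         tʼ      
retroflex         ʈ         ʈʼ      
palatal           c         cʼ      
velar             k         kʼ      
uvular            —         qʼ      
Every place of articulation has a plain member except uvular, where /q/ would be expected.

uvular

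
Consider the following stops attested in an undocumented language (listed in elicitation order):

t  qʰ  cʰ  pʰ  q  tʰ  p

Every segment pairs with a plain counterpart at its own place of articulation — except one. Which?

Bilabial: /p/ ~ /pʰ/
Alveolar: /t/ ~ /tʰ/
Uvular: /q/ ~ /qʰ/
Palatal: only /cʰ/ (aspirated); no plain partner.
So /cʰ/ is the unpaired segment.

/cʰ/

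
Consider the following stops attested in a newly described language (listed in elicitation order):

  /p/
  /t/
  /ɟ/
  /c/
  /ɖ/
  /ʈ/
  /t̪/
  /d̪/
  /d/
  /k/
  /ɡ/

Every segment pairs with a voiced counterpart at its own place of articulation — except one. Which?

Dental: /t̪/ ~ /d̪/
Alveolar: /t/ ~ /d/
Retroflex: /ʈ/ ~ /ɖ/
Palatal: /c/ ~ /ɟ/
Velar: /k/ ~ /ɡ/
Bilabial: only /p/ (voiceless); no voiced partner.
So /p/ is the unpaired segment.

/p/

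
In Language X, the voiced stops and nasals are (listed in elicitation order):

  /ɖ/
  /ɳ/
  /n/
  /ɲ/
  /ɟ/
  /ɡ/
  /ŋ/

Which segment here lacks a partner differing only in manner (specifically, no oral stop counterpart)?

/n/

Retroflex: /ɖ/ ~ /ɳ/
Palatal: /ɟ/ ~ /ɲ/
Velar: /ɡ/ ~ /ŋ/
Alveolar: only /n/ (nasal); no oral stop partner.
So /n/ is the unpaired segment.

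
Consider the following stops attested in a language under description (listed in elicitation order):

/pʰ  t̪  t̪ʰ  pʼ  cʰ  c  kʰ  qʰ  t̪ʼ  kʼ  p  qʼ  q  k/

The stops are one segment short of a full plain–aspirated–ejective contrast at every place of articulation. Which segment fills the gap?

bilabial: plain /p/, aspirated /pʰ/, ejective /pʼ/.
dental: plain /t̪/, aspirated /t̪ʰ/, ejective /t̪ʼ/.
palatal: plain /c/, aspirated /cʰ/, ejective —.
velar: plain /k/, aspirated /kʰ/, ejective /kʼ/.
uvular: plain /q/, aspirated /qʰ/, ejective /qʼ/.
The palatal row has no ejective member, so the gap is the ejective palatal stop /cʼ/.

/cʼ/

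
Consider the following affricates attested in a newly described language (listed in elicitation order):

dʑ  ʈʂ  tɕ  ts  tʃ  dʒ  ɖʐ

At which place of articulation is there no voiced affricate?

alveolar: voiceless /ts/, voiced —.
postalveolar: voiceless /tʃ/, voiced /dʒ/.
retroflex: voiceless /ʈʂ/, voiced /ɖʐ/.
alveolo-palatal: voiceless /tɕ/, voiced /dʑ/.
Every place of articulation has a voiced member except alveolar, where /dz/ would be expected.

alveolar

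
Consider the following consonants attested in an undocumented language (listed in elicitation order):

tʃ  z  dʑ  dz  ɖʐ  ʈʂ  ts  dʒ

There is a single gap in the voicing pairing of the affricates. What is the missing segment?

/tɕ/

Voiceless: /ts/ (alveolar), /tʃ/ (postalveolar), /ʈʂ/ (retroflex).
Voiced: /dz/ (alveolar), /dʒ/ (postalveolar), /ɖʐ/ (retroflex), /dʑ/ (alveolo-palatal).
The alveolo-palatal row has no voiceless member, so the gap is the voiceless alveolo-palatal affricate /tɕ/.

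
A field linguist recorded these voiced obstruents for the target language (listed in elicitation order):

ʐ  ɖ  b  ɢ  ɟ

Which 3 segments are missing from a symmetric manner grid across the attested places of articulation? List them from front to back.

/β/, /ʝ/, /ʁ/

Stop: /b/ (bilabial), /ɖ/ (retroflex), /ɟ/ (palatal), /ɢ/ (uvular).
Fricative: /ʐ/ (retroflex).
Gaps, from front to back: bilabial lacks fricative (/β/); palatal lacks fricative (/ʝ/); uvular lacks fricative (/ʁ/).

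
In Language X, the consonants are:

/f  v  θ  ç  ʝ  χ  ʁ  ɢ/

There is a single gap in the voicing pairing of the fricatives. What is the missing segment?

place of articulation  voiceless  voiced  
labiodental       f         v       
dental            θ         —       
palatal           ç         ʝ       
uvular            χ         ʁ       
The dental row has no voiced member, so the gap is the voiced dental fricative /ð/.

/ð/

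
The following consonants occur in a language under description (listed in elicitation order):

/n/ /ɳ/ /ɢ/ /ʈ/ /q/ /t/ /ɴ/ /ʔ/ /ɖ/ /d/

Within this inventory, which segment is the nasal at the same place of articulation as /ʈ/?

/ʈ/ is a voiceless retroflex stop.
The nasal at the same place is a retroflex nasal — in this inventory, /ɳ/.

/ɳ/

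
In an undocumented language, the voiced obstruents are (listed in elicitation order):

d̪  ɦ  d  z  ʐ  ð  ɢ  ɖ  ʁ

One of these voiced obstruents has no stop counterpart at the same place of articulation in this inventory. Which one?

/ɦ/

Dental: /d̪/ ~ /ð/
Alveolar: /d/ ~ /z/
Retroflex: /ɖ/ ~ /ʐ/
Uvular: /ɢ/ ~ /ʁ/
Glottal: only /ɦ/ (fricative); no stop partner.
So /ɦ/ is the unpaired segment.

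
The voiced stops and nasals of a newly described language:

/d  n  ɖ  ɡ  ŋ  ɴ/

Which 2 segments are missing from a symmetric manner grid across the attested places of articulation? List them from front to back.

/ɳ/, /ɢ/

alveolar: oral stop /d/, nasal /n/.
retroflex: oral stop /ɖ/, nasal —.
velar: oral stop /ɡ/, nasal /ŋ/.
uvular: oral stop —, nasal /ɴ/.
Gaps, from front to back: retroflex lacks nasal (/ɳ/); uvular lacks oral stop (/ɢ/).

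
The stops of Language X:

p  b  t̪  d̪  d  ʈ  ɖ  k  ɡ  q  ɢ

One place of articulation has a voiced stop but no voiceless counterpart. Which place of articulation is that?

bilabial: voiceless /p/, voiced /b/.
dental: voiceless /t̪/, voiced /d̪/.
alveolar: voiceless —, voiced /d/.
retroflex: voiceless /ʈ/, voiced /ɖ/.
velar: voiceless /k/, voiced /ɡ/.
uvular: voiceless /q/, voiced /ɢ/.
Every place of articulation has a voiceless member except alveolar, where /t/ would be expected.

alveolar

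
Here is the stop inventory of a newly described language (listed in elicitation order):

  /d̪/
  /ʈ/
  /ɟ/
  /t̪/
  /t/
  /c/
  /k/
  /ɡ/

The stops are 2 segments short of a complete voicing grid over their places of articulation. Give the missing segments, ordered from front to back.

place of articulation  voiceless  voiced  
dental            t̪        d̪      
alveolar          t         —       
retroflex         ʈ         —       
palatal           c         ɟ       
velar             k         ɡ       
Gaps, from front to back: alveolar lacks voiced (/d/); retroflex lacks voiced (/ɖ/).

/d/, /ɖ/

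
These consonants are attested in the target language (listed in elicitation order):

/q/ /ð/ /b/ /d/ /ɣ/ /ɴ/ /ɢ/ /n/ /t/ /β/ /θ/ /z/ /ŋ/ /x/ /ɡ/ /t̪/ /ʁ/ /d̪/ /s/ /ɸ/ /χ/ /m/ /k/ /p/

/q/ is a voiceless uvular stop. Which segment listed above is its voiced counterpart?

The voiced counterpart is a voiced uvular stop — in this inventory, /ɢ/.

/ɢ/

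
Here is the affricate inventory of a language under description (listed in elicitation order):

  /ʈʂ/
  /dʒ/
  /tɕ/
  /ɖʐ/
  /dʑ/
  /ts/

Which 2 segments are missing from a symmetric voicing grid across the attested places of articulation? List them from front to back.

place of articulation  voiceless  voiced  
alveolar          ts        —       
postalveolar      —         dʒ      
retroflex         ʈʂ        ɖʐ      
alveolo-palatal   tɕ        dʑ      
Gaps, from front to back: alveolar lacks voiced (/dz/); postalveolar lacks voiceless (/tʃ/).

/dz/, /tʃ/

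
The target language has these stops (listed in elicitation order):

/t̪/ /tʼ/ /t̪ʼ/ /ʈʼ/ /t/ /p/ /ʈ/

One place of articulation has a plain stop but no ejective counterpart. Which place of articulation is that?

bilabial: plain /p/, ejective —.
dental: plain /t̪/, ejective /t̪ʼ/.
alveolar: plain /t/, ejective /tʼ/.
retroflex: plain /ʈ/, ejective /ʈʼ/.
Every place of articulation has an ejective member except bilabial, where /pʼ/ would be expected.

bilabial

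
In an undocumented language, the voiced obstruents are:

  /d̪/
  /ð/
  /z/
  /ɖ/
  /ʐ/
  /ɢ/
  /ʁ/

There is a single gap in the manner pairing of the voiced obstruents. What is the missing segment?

/d/

dental: stop /d̪/, fricative /ð/.
alveolar: stop —, fricative /z/.
retroflex: stop /ɖ/, fricative /ʐ/.
uvular: stop /ɢ/, fricative /ʁ/.
The alveolar row has no stop member, so the gap is the alveolar stop /d/.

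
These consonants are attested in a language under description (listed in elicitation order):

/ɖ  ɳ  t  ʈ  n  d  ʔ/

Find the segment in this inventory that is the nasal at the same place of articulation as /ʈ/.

/ʈ/ is a voiceless retroflex stop.
The nasal at the same place is a retroflex nasal — in this inventory, /ɳ/.

/ɳ/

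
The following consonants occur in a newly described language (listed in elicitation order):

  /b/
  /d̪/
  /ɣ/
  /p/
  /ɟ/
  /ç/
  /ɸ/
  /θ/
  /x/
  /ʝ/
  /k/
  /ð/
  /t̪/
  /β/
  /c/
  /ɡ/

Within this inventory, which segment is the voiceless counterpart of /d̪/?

/t̪/

/d̪/ is a voiced dental stop.
The voiceless counterpart is a voiceless dental stop — in this inventory, /t̪/.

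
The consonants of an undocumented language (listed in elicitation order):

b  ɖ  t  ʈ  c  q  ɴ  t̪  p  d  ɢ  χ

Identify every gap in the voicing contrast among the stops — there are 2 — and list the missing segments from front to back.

bilabial: voiceless /p/, voiced /b/.
dental: voiceless /t̪/, voiced —.
alveolar: voiceless /t/, voiced /d/.
retroflex: voiceless /ʈ/, voiced /ɖ/.
palatal: voiceless /c/, voiced —.
uvular: voiceless /q/, voiced /ɢ/.
Gaps, from front to back: dental lacks voiced (/d̪/); palatal lacks voiced (/ɟ/).

/d̪/, /ɟ/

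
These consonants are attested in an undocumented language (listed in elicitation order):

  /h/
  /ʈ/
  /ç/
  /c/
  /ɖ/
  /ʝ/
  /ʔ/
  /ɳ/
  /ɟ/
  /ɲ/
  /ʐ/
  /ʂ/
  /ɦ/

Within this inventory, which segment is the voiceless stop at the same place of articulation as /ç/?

/c/

/ç/ is a voiceless palatal fricative.
The voiceless stop at the same place is a voiceless palatal stop — in this inventory, /c/.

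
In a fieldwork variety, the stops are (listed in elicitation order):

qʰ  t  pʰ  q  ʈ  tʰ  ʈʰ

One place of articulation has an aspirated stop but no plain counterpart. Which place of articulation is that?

bilabial

place of articulation  plain     aspirated
bilabial          —         pʰ      
alveolar          t         tʰ      
retroflex         ʈ         ʈʰ      
uvular            q         qʰ      
Every place of articulation has a plain member except bilabial, where /p/ would be expected.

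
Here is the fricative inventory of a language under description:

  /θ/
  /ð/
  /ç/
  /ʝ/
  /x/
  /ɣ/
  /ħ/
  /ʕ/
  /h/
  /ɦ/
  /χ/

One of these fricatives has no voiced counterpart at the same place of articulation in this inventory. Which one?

Dental: /θ/ ~ /ð/
Palatal: /ç/ ~ /ʝ/
Velar: /x/ ~ /ɣ/
Pharyngeal: /ħ/ ~ /ʕ/
Glottal: /h/ ~ /ɦ/
Uvular: only /χ/ (voiceless); no voiced partner.
So /χ/ is the unpaired segment.

/χ/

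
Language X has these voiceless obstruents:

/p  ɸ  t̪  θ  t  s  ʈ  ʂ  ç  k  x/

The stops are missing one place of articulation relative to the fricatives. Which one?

bilabial: stop /p/, fricative /ɸ/.
dental: stop /t̪/, fricative /θ/.
alveolar: stop /t/, fricative /s/.
retroflex: stop /ʈ/, fricative /ʂ/.
palatal: stop —, fricative /ç/.
velar: stop /k/, fricative /x/.
Every place of articulation has a stop member except palatal, where /c/ would be expected.

palatal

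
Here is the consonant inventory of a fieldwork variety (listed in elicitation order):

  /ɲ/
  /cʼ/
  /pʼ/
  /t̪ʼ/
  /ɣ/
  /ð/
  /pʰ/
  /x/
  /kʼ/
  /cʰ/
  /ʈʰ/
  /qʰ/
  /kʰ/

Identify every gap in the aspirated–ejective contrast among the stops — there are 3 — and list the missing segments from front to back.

place of articulation  aspirated  ejective
bilabial          pʰ        pʼ      
dental            —         t̪ʼ     
retroflex         ʈʰ        —       
palatal           cʰ        cʼ      
velar             kʰ        kʼ      
uvular            qʰ        —       
Gaps, from front to back: dental lacks aspirated (/t̪ʰ/); retroflex lacks ejective (/ʈʼ/); uvular lacks ejective (/qʼ/).

/t̪ʰ/, /ʈʼ/, /qʼ/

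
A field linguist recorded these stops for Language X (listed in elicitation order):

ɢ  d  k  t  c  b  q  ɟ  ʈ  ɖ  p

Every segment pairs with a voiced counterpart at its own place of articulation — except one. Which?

/k/

Bilabial: /p/ ~ /b/
Alveolar: /t/ ~ /d/
Retroflex: /ʈ/ ~ /ɖ/
Palatal: /c/ ~ /ɟ/
Uvular: /q/ ~ /ɢ/
Velar: only /k/ (voiceless); no voiced partner.
So /k/ is the unpaired segment.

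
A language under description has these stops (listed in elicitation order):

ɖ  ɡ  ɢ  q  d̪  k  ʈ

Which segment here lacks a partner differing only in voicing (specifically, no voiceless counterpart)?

/d̪/

Retroflex: /ʈ/ ~ /ɖ/
Velar: /k/ ~ /ɡ/
Uvular: /q/ ~ /ɢ/
Dental: only /d̪/ (voiced); no voiceless partner.
So /d̪/ is the unpaired segment.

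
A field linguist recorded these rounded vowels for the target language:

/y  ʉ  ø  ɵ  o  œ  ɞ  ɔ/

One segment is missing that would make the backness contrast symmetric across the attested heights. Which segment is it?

height            front     central   back    
high              y         ʉ         —       
high-mid          ø         ɵ         o       
low-mid           œ         ɞ         ɔ       
The high row has no back member, so the gap is the high back rounded vowel /u/.

/u/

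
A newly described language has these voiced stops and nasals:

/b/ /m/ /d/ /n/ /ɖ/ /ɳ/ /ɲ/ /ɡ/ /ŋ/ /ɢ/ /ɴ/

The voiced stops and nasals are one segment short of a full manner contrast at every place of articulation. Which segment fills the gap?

/ɟ/

bilabial: oral stop /b/, nasal /m/.
alveolar: oral stop /d/, nasal /n/.
retroflex: oral stop /ɖ/, nasal /ɳ/.
palatal: oral stop —, nasal /ɲ/.
velar: oral stop /ɡ/, nasal /ŋ/.
uvular: oral stop /ɢ/, nasal /ɴ/.
The palatal row has no oral stop member, so the gap is the palatal oral stop /ɟ/.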